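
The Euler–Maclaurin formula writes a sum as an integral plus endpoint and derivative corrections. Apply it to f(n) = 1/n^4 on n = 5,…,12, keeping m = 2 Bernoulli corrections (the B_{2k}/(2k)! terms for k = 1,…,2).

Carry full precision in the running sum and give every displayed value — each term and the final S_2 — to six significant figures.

S_2 ≈ 0.00340108

The integral term ∫_5^12 1/x^4 dx = 0.00247377.
Endpoint term: (f(5) + f(12))/2 = (0.00160000 + 4.82253e-05)/2 = 0.000824113.
Integral + boundary = 0.00329788.
Correction k=1: B_{2}/2! · (f^{(1)}(12) − f^{(1)}(5)) = 1/12 · (-1.60751e-05 − (-0.00128000)) = 0.000105327.
Partial sum through k=1: 0.00340321.
Correction k=2: B_{4}/4! · (f^{(3)}(12) − f^{(3)}(5)) = −1/720 · (-3.34898e-06 − (-0.00153600)) = -2.12868e-06.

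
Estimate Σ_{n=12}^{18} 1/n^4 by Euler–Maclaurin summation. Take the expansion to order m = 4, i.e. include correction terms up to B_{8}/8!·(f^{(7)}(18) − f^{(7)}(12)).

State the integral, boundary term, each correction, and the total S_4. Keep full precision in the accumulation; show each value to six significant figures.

∫_12^18 1/x^4 dx evaluates to 0.000135745.
Boundary: ½(f(12) + f(18)) = ½(4.82253e-05 + 9.52599e-06) = 2.88756e-05.
Running total after boundary: 0.000164621.
Order-1 term: 1/12 · (-2.11689e-06 − (-1.60751e-05)) = 1.16318e-06.
Partial sum through k=1: 0.000165784.
Order-2 term: −1/720 · (-1.96008e-07 − (-3.34898e-06)) = -4.37913e-09.
Partial sum through k=2: 0.000165780.
Order-3 term: 1/30240 · (-3.38779e-08 − (-1.30238e-06)) = 4.19479e-11.
Partial sum through k=3: 0.000165780.
Order-4 term: −1/1209600 · (-9.41053e-09 − (-8.13988e-07)) = -6.65160e-13.

S_4 ≈ 0.000165780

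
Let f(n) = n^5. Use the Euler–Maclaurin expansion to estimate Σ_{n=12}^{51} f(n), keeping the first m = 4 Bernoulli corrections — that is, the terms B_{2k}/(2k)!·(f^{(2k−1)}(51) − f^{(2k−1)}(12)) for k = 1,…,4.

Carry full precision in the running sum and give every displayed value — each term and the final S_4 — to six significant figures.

S_4 ≈ 3.10766e+09

The integral term ∫_12^51 x^5 dx = 2.93222e+09.
Endpoint term: (f(12) + f(51))/2 = (248832 + 3.45025e+08)/2 = 1.72637e+08.
So far: 3.10485e+09.
Correction k=1: B_{2}/2! · (f^{(1)}(51) − f^{(1)}(12)) = 1/12 · (3.38260e+07 − 103680) = 2.81019e+06.
Partial sum through k=1: 3.10766e+09.
Correction k=2: B_{4}/4! · (f^{(3)}(51) − f^{(3)}(12)) = −1/720 · (156060 − 8640.00) = -204.750.
Partial sum through k=2: 3.10766e+09.
Correction k=3: B_{6}/6! · (f^{(5)}(51) − f^{(5)}(12)) = 1/30240 · (120.000 − 120.000) = 0.00000.
Partial sum through k=3: 3.10766e+09.
Correction k=4: B_{8}/8! · (f^{(7)}(51) − f^{(7)}(12)) = −1/1209600 · (0.00000 − 0.00000) = 0.00000.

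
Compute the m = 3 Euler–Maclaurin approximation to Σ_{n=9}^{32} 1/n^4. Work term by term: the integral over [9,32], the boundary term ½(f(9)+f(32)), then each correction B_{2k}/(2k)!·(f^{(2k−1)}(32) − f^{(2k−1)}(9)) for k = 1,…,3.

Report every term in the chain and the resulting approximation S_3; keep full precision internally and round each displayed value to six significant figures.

The integral term ∫_9^32 1/x^4 dx = 0.000447075.
Boundary: ½(f(9) + f(32)) = ½(0.000152416 + 9.53674e-07) = 7.66847e-05.
So far: 0.000523760.
Correction k=1: B_{2}/2! · (f^{(1)}(32) − f^{(1)}(9)) = 1/12 · (-1.19209e-07 − (-6.77404e-05)) = 5.63510e-06.
After k=1: 0.000529395.
Correction k=2: B_{4}/4! · (f^{(3)}(32) − f^{(3)}(9)) = −1/720 · (-3.49246e-09 − (-2.50890e-05)) = -3.48410e-08.
After k=2: 0.000529360.
Correction k=3: B_{6}/6! · (f^{(5)}(32) − f^{(5)}(9)) = 1/30240 · (-1.90994e-10 − (-1.73455e-05)) = 5.73588e-10.

S_3 ≈ 0.000529360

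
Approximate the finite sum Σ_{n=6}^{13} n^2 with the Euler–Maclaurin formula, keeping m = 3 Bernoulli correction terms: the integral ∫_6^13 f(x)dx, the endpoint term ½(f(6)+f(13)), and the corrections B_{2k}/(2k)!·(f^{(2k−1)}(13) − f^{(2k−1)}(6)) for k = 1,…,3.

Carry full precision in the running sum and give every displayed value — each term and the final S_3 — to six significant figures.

S_3 ≈ 764.000

∫_6^13 x^2 dx evaluates to 660.333.
Boundary: ½(f(6) + f(13)) = ½(36.0000 + 169.000) = 102.500.
Running total after boundary: 762.833.
Correction k=1: B_{2}/2! · (f^{(1)}(13) − f^{(1)}(6)) = 1/12 · (26.0000 − 12.0000) = 1.16667.
Partial sum through k=1: 764.000.
Correction k=2: B_{4}/4! · (f^{(3)}(13) − f^{(3)}(6)) = −1/720 · (0.00000 − 0.00000) = 0.00000.
Partial sum through k=2: 764.000.
Correction k=3: B_{6}/6! · (f^{(5)}(13) − f^{(5)}(6)) = 1/30240 · (0.00000 − 0.00000) = 0.00000.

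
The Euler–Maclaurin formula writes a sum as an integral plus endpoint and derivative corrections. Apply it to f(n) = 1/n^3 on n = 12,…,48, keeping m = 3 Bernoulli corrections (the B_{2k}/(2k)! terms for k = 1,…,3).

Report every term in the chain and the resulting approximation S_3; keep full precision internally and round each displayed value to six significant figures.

S_3 ≈ 0.00356106

The integral term ∫_12^48 1/x^3 dx = 0.00325521.
½[f(12) + f(48)] = ½[0.000578704 + 9.04225e-06] = 0.000293873.
Running total after boundary: 0.00354908.
Correction k=1: B_{2}/2! · (f^{(1)}(48) − f^{(1)}(12)) = 1/12 · (-5.65140e-07 − (-0.000144676)) = 1.20092e-05.
Partial sum through k=1: 0.00356109.
Correction k=2: B_{4}/4! · (f^{(3)}(48) − f^{(3)}(12)) = −1/720 · (-4.90573e-09 − (-2.00939e-05)) = -2.79014e-08.
Partial sum through k=2: 0.00356106.
Correction k=3: B_{6}/6! · (f^{(5)}(48) − f^{(5)}(12)) = 1/30240 · (-8.94274e-11 − (-5.86071e-06)) = 1.93804e-10.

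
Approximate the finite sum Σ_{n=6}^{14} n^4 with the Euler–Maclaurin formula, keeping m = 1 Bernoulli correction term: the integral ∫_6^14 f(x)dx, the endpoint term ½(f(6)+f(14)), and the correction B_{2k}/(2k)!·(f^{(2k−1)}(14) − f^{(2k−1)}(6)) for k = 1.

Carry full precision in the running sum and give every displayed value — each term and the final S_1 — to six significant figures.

S_1 ≈ 126708

The integral term ∫_6^14 x^4 dx = 106010.
Endpoint term: (f(6) + f(14))/2 = (1296.00 + 38416.0)/2 = 19856.0.
Running total after boundary: 125866.
Correction k=1: B_{2}/2! · (f^{(1)}(14) − f^{(1)}(6)) = 1/12 · (10976.0 − 864.000) = 842.667.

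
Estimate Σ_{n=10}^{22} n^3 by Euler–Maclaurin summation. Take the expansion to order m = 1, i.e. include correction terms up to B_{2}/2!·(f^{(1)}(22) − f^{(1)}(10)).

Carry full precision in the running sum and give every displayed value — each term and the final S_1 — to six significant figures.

The integral term ∫_10^22 x^3 dx = 56064.0.
Endpoint term: (f(10) + f(22))/2 = (1000.00 + 10648.0)/2 = 5824.00.
So far: 61888.0.
k=1: B_{2}/(2)! × [f^{(1)}(22) − f^{(1)}(10)] = 1/12 × (1452.00 − 300.000) = 96.0000.

S_1 ≈ 61984.0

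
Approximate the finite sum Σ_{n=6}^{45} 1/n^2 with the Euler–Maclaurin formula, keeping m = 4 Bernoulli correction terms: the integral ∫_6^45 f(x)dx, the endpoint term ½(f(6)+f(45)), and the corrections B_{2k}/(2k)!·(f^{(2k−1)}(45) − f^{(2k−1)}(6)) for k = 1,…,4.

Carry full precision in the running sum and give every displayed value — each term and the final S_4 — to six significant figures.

The integral term ∫_6^45 1/x^2 dx = 0.144444.
Boundary: ½(f(6) + f(45)) = ½(0.0277778 + 0.000493827) = 0.0141358.
Running total after boundary: 0.158580.
Order-1 term: 1/12 · (-2.19479e-05 − (-0.00925926)) = 0.000769776.
Running total after k=1: 0.159350.
Order-2 term: −1/720 · (-1.30061e-07 − (-0.00308642)) = -4.28651e-06.
Running total after k=2: 0.159346.
Order-3 term: 1/30240 · (-1.92684e-09 − (-0.00257202)) = 8.50534e-08.
Running total after k=3: 0.159346.
Order-4 term: −1/1209600 · (-5.32854e-11 − (-0.00400091)) = -3.30763e-09.

S_4 ≈ 0.159346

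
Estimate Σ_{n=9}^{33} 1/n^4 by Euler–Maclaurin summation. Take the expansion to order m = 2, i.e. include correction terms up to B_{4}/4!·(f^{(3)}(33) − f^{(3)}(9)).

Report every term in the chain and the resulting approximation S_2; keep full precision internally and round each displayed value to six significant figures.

The integral term ∫_9^33 1/x^4 dx = 0.000447972.
Endpoint term: (f(9) + f(33))/2 = (0.000152416 + 8.43226e-07)/2 = 7.66295e-05.
So far: 0.000524601.
Order-1 term: 1/12 · (-1.02209e-07 − (-6.77404e-05)) = 5.63651e-06.
After k=1: 0.000530238.
Order-2 term: −1/720 · (-2.81568e-09 − (-2.50890e-05)) = -3.48419e-08.

S_2 ≈ 0.000530203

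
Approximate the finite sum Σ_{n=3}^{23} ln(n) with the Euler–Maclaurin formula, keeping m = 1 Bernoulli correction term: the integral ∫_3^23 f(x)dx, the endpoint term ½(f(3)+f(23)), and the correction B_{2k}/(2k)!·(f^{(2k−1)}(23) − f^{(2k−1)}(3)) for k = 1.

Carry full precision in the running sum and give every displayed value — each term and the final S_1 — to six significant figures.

S_1 ≈ 50.9134

The integral term ∫_3^23 ln(x) dx = 48.8205.
½[f(3) + f(23)] = ½[1.09861 + 3.13549] = 2.11705.
Running total after boundary: 50.9376.
k=1: B_{2}/(2)! × [f^{(1)}(23) − f^{(1)}(3)] = 1/12 × (0.0434783 − 0.333333) = -0.0241546.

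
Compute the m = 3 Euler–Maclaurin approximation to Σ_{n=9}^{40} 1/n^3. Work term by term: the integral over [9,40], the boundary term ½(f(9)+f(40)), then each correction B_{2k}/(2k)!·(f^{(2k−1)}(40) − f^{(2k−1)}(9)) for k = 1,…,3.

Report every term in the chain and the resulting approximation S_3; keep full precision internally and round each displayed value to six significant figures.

∫_9^40 1/x^3 dx evaluates to 0.00586034.
Endpoint term: (f(9) + f(40))/2 = (0.00137174 + 1.56250e-05)/2 = 0.000693684.
Integral + boundary = 0.00655402.
Order-1 term: 1/12 · (-1.17187e-06 − (-0.000457247)) = 3.80063e-05.
After k=1: 0.00659203.
Order-2 term: −1/720 · (-1.46484e-08 − (-0.000112901)) = -1.56786e-07.
After k=2: 0.00659187.
Order-3 term: 1/30240 · (-3.84521e-10 − (-5.85410e-05)) = 1.93587e-09.

S_3 ≈ 0.00659187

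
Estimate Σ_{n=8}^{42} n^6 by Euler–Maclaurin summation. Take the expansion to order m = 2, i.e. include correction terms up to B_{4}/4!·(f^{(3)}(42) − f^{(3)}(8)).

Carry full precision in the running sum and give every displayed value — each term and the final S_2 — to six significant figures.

Integral: ∫_8^42 x^6 dx = 3.29339e+10.
½[f(8) + f(42)] = ½[262144 + 5.48903e+09] = 2.74465e+09.
Integral + boundary = 3.56785e+10.
Correction k=1: B_{2}/2! · (f^{(1)}(42) − f^{(1)}(8)) = 1/12 · (7.84147e+08 − 196608) = 6.53292e+07.
Partial sum through k=1: 3.57439e+10.
Correction k=2: B_{4}/4! · (f^{(3)}(42) − f^{(3)}(8)) = −1/720 · (8.89056e+06 − 61440.0) = -12262.7.

S_2 ≈ 3.57439e+10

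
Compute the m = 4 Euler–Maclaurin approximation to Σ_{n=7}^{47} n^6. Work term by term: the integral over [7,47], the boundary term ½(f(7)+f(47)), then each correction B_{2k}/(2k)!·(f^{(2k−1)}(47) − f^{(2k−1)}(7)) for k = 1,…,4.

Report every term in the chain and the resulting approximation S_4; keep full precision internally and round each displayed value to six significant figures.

The integral term ∫_7^47 x^6 dx = 7.23746e+10.
½[f(7) + f(47)] = ½[117649 + 1.07792e+10] = 5.38967e+09.
Integral + boundary = 7.77643e+10.
Order-1 term: 1/12 · (1.37607e+09 − 100842) = 1.14664e+08.
Running total after k=1: 7.78789e+10.
Order-2 term: −1/720 · (1.24588e+07 − 41160.0) = -17246.7.
Running total after k=2: 7.78789e+10.
Order-3 term: 1/30240 · (33840.0 − 5040.00) = 0.952381.
Running total after k=3: 7.78789e+10.
Order-4 term: −1/1209600 · (0.00000 − 0.00000) = 0.00000.

S_4 ≈ 7.78789e+10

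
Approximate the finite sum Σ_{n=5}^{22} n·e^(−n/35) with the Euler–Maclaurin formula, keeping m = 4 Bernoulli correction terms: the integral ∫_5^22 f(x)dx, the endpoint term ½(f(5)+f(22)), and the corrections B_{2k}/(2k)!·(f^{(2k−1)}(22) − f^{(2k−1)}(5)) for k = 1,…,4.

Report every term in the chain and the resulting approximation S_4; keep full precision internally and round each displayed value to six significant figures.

S_4 ≈ 157.578

∫_5^22 x·e^(−x/35) dx evaluates to 149.589.
½[f(5) + f(22)] = ½[4.33439 + 11.7338] = 8.03408.
Integral + boundary = 157.624.
Order-1 term: 1/12 · (0.198103 − 0.743038) = -0.0454113.
Partial sum through k=1: 157.578.
Order-2 term: −1/720 · (0.00103250 − 0.00202187) = 1.37413e-06.
Partial sum through k=2: 157.578.
Order-3 term: 1/30240 · (1.55370e-06 − 2.80586e-06) = -4.14077e-11.
Partial sum through k=3: 157.578.
Order-4 term: −1/1209600 · (1.84860e-09 − 3.23365e-09) = 1.14505e-15.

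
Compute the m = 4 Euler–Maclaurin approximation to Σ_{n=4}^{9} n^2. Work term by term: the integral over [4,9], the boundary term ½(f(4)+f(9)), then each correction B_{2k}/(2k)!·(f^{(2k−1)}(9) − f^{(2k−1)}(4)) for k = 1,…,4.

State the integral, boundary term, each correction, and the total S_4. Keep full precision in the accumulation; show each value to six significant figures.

∫_4^9 x^2 dx evaluates to 221.667.
Endpoint term: (f(4) + f(9))/2 = (16.0000 + 81.0000)/2 = 48.5000.
Integral + boundary = 270.167.
k=1: B_{2}/(2)! × [f^{(1)}(9) − f^{(1)}(4)] = 1/12 × (18.0000 − 8.00000) = 0.833333.
Running total after k=1: 271.000.
k=2: B_{4}/(4)! × [f^{(3)}(9) − f^{(3)}(4)] = −1/720 × (0.00000 − 0.00000) = 0.00000.
Running total after k=2: 271.000.
k=3: B_{6}/(6)! × [f^{(5)}(9) − f^{(5)}(4)] = 1/30240 × (0.00000 − 0.00000) = 0.00000.
Running total after k=3: 271.000.
k=4: B_{8}/(8)! × [f^{(7)}(9) − f^{(7)}(4)] = −1/1209600 × (0.00000 − 0.00000) = 0.00000.

S_4 ≈ 271.000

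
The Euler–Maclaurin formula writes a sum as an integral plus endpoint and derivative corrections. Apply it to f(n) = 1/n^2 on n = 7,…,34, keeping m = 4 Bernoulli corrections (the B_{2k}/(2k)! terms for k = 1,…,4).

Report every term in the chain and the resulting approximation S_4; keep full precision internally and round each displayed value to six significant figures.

Integral: ∫_7^34 1/x^2 dx = 0.113445.
Boundary: ½(f(7) + f(34)) = ½(0.0204082 + 0.000865052) = 0.0106366.
Integral + boundary = 0.124082.
k=1: B_{2}/(2)! × [f^{(1)}(34) − f^{(1)}(7)] = 1/12 × (-5.08854e-05 − (-0.00583090)) = 0.000481668.
After k=1: 0.124564.
k=2: B_{4}/(4)! × [f^{(3)}(34) − f^{(3)}(7)] = −1/720 × (-5.28222e-07 − (-0.00142798)) = -1.98257e-06.
After k=2: 0.124562.
k=3: B_{6}/(6)! × [f^{(5)}(34) − f^{(5)}(7)] = 1/30240 × (-1.37082e-08 − (-0.000874271)) = 2.89106e-08.
After k=3: 0.124562.
k=4: B_{8}/(8)! × [f^{(7)}(34) − f^{(7)}(7)] = −1/1209600 × (-6.64065e-10 − (-0.000999167)) = -8.26031e-10.

S_4 ≈ 0.124562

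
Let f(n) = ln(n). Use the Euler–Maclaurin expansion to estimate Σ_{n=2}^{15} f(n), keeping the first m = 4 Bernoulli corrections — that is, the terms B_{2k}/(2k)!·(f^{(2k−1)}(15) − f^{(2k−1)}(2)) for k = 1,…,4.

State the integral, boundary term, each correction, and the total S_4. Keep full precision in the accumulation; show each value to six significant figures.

S_4 ≈ 27.8993

∫_2^15 ln(x) dx evaluates to 26.2345.
Boundary: ½(f(2) + f(15)) = ½(0.693147 + 2.70805) = 1.70060.
Integral + boundary = 27.9351.
k=1: B_{2}/(2)! × [f^{(1)}(15) − f^{(1)}(2)] = 1/12 × (0.0666667 − 0.500000) = -0.0361111.
Partial sum through k=1: 27.8989.
k=2: B_{4}/(4)! × [f^{(3)}(15) − f^{(3)}(2)] = −1/720 × (0.000592593 − 0.250000) = 0.000346399.
Partial sum through k=2: 27.8993.
k=3: B_{6}/(6)! × [f^{(5)}(15) − f^{(5)}(2)] = 1/30240 × (3.16049e-05 − 0.750000) = -2.48005e-05.
Partial sum through k=3: 27.8993.
k=4: B_{8}/(8)! × [f^{(7)}(15) − f^{(7)}(2)] = −1/1209600 × (4.21399e-06 − 5.62500) = 4.65029e-06.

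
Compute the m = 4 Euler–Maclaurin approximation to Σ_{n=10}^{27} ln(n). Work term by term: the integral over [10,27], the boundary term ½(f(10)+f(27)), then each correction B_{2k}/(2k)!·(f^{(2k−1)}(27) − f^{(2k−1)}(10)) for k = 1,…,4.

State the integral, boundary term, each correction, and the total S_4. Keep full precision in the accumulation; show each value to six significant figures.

Integral: ∫_10^27 ln(x) dx = 48.9617.
Endpoint term: (f(10) + f(27))/2 = (2.30259 + 3.29584)/2 = 2.79921.
Running total after boundary: 51.7610.
k=1: B_{2}/(2)! × [f^{(1)}(27) − f^{(1)}(10)] = 1/12 × (0.0370370 − 0.100000) = -0.00524691.
After k=1: 51.7557.
k=2: B_{4}/(4)! × [f^{(3)}(27) − f^{(3)}(10)] = −1/720 × (0.000101611 − 0.00200000) = 2.63665e-06.
After k=2: 51.7557.
k=3: B_{6}/(6)! × [f^{(5)}(27) − f^{(5)}(10)] = 1/30240 × (1.67260e-06 − 0.000240000) = -7.88120e-09.
After k=3: 51.7557.
k=4: B_{8}/(8)! × [f^{(7)}(27) − f^{(7)}(10)] = −1/1209600 × (6.88313e-08 − 7.20000e-05) = 5.94669e-11.

S_4 ≈ 51.7557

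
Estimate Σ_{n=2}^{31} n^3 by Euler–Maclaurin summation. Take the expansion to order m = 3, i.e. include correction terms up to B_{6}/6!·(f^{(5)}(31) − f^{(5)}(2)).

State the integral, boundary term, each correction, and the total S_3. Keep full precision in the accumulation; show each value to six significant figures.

S_3 ≈ 246015

∫_2^31 x^3 dx evaluates to 230876.
Endpoint term: (f(2) + f(31))/2 = (8.00000 + 29791.0)/2 = 14899.5.
So far: 245776.
Order-1 term: 1/12 · (2883.00 − 12.0000) = 239.250.
Partial sum through k=1: 246015.
Order-2 term: −1/720 · (6.00000 − 6.00000) = 0.00000.
Partial sum through k=2: 246015.
Order-3 term: 1/30240 · (0.00000 − 0.00000) = 0.00000.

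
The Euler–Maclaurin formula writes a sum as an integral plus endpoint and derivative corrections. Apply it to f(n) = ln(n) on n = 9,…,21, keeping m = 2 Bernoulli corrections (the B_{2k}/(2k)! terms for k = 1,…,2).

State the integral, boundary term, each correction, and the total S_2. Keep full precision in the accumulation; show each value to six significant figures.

∫_9^21 ln(x) dx evaluates to 32.1599.
½[f(9) + f(21)] = ½[2.19722 + 3.04452] = 2.62087.
Integral + boundary = 34.7808.
k=1: B_{2}/(2)! × [f^{(1)}(21) − f^{(1)}(9)] = 1/12 × (0.0476190 − 0.111111) = -0.00529101.
After k=1: 34.7755.
k=2: B_{4}/(4)! × [f^{(3)}(21) − f^{(3)}(9)] = −1/720 × (0.000215959 − 0.00274348) = 3.51045e-06.

S_2 ≈ 34.7755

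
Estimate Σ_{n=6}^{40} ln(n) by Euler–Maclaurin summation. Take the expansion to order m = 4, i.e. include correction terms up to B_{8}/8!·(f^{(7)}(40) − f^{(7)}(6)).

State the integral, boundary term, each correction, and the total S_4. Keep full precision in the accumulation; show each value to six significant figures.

∫_6^40 ln(x) dx evaluates to 102.805.
½[f(6) + f(40)] = ½[1.79176 + 3.68888] = 2.74032.
Running total after boundary: 105.545.
Order-1 term: 1/12 · (0.0250000 − 0.166667) = -0.0118056.
Partial sum through k=1: 105.533.
Order-2 term: −1/720 · (3.12500e-05 − 0.00925926) = 1.28167e-05.
Partial sum through k=2: 105.533.
Order-3 term: 1/30240 · (2.34375e-07 − 0.00308642) = -1.02056e-07.
Partial sum through k=3: 105.533.
Order-4 term: −1/1209600 · (4.39453e-09 − 0.00257202) = 2.12633e-09.

S_4 ≈ 105.533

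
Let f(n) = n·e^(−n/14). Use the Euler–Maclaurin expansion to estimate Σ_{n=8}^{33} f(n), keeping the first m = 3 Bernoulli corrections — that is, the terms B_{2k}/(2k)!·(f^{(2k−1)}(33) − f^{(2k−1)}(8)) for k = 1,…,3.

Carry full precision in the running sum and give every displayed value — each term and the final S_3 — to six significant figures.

The integral term ∫_8^33 x·e^(−x/14) dx = 111.627.
Endpoint term: (f(8) + f(33))/2 = (4.51774 + 3.12478)/2 = 3.82126.
Running total after boundary: 115.448.
Correction k=1: B_{2}/2! · (f^{(1)}(33) − f^{(1)}(8)) = 1/12 · (-0.128508 − 0.242022) = -0.0308775.
Partial sum through k=1: 115.417.
Correction k=2: B_{4}/4! · (f^{(3)}(33) − f^{(3)}(8)) = −1/720 · (0.000310573 − 0.00699724) = 9.28703e-06.
Partial sum through k=2: 115.417.
Correction k=3: B_{6}/6! · (f^{(5)}(33) − f^{(5)}(8)) = 1/30240 · (6.51429e-06 − 6.51003e-05) = -1.93737e-09.

S_3 ≈ 115.417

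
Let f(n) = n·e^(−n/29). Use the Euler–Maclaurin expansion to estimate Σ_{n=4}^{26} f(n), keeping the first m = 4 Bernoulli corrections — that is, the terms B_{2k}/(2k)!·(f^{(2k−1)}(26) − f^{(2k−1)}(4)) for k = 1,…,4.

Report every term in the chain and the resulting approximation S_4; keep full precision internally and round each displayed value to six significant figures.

Integral: ∫_4^26 x·e^(−x/29) dx = 182.980.
½[f(4) + f(26)] = ½[3.48464 + 10.6073] = 7.04598.
So far: 190.026.
Order-1 term: 1/12 · (0.0422042 − 0.750999) = -0.0590662.
Running total after k=1: 189.967.
Order-2 term: −1/720 · (0.00102040 − 0.00296470) = 2.70043e-06.
Running total after k=2: 189.967.
Order-3 term: 1/30240 · (2.36695e-06 − 5.98862e-06) = -1.19764e-10.
Running total after k=3: 189.967.
Order-4 term: −1/1209600 · (4.18620e-09 − 1.00500e-08) = 4.84769e-15.

S_4 ≈ 189.967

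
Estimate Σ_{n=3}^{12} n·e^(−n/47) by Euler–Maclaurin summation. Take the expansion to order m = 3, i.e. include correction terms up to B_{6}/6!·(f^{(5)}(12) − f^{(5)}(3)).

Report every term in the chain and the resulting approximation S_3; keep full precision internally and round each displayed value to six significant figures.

∫_3^12 x·e^(−x/47) dx evaluates to 56.5292.
Boundary: ½(f(3) + f(12)) = ½(2.81449 + 9.29603) = 6.05526.
Integral + boundary = 62.5845.
k=1: B_{2}/(2)! × [f^{(1)}(12) − f^{(1)}(3)] = 1/12 × (0.576881 − 0.878282) = -0.0251167.
After k=1: 62.5594.
k=2: B_{4}/(4)! × [f^{(3)}(12) − f^{(3)}(3)] = −1/720 × (0.000962526 − 0.00124699) = 3.95095e-07.
After k=2: 62.5594.
k=3: B_{6}/(6)! × [f^{(5)}(12) − f^{(5)}(3)] = 1/30240 × (7.53237e-07 − 9.49025e-07) = -6.47447e-12.

S_3 ≈ 62.5594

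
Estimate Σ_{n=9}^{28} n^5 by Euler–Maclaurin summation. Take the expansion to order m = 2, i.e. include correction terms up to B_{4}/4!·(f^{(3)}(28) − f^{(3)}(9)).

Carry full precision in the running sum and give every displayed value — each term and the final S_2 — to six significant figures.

The integral term ∫_9^28 x^5 dx = 8.02265e+07.
Boundary: ½(f(9) + f(28)) = ½(59049.0 + 1.72104e+07) = 8.63471e+06.
Integral + boundary = 8.88612e+07.
k=1: B_{2}/(2)! × [f^{(1)}(28) − f^{(1)}(9)] = 1/12 × (3.07328e+06 − 32805.0) = 253373.
After k=1: 8.91146e+07.
k=2: B_{4}/(4)! × [f^{(3)}(28) − f^{(3)}(9)] = −1/720 × (47040.0 − 4860.00) = -58.5833.

S_2 ≈ 8.91145e+07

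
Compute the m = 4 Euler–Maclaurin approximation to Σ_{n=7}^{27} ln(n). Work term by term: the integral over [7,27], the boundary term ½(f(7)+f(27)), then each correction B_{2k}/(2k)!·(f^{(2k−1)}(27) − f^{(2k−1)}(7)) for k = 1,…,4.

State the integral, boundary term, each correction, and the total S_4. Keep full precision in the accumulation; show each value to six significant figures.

The integral term ∫_7^27 ln(x) dx = 55.3662.
Endpoint term: (f(7) + f(27))/2 = (1.94591 + 3.29584)/2 = 2.62087.
Running total after boundary: 57.9871.
Correction k=1: B_{2}/2! · (f^{(1)}(27) − f^{(1)}(7)) = 1/12 · (0.0370370 − 0.142857) = -0.00881834.
Partial sum through k=1: 57.9783.
Correction k=2: B_{4}/4! · (f^{(3)}(27) − f^{(3)}(7)) = −1/720 · (0.000101611 − 0.00583090) = 7.95735e-06.
Partial sum through k=2: 57.9783.
Correction k=3: B_{6}/6! · (f^{(5)}(27) − f^{(5)}(7)) = 1/30240 · (1.67260e-06 − 0.00142798) = -4.71661e-08.
Partial sum through k=3: 57.9783.
Correction k=4: B_{8}/8! · (f^{(7)}(27) − f^{(7)}(7)) = −1/1209600 · (6.88313e-08 − 0.000874271) = 7.22720e-10.

S_4 ≈ 57.9783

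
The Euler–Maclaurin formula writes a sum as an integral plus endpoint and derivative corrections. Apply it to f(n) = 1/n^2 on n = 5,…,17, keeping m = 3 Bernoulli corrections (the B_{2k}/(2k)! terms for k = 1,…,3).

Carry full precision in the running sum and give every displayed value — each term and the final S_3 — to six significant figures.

∫_5^17 1/x^2 dx evaluates to 0.141176.
Boundary: ½(f(5) + f(17)) = ½(0.0400000 + 0.00346021) = 0.0217301.
Running total after boundary: 0.162907.
Order-1 term: 1/12 · (-0.000407083 − (-0.0160000)) = 0.00129941.
Partial sum through k=1: 0.164206.
Order-2 term: −1/720 · (-1.69031e-05 − (-0.00768000)) = -1.06432e-05.
Partial sum through k=2: 0.164195.
Order-3 term: 1/30240 · (-1.75465e-06 − (-0.00921600)) = 3.04704e-07.

S_3 ≈ 0.164196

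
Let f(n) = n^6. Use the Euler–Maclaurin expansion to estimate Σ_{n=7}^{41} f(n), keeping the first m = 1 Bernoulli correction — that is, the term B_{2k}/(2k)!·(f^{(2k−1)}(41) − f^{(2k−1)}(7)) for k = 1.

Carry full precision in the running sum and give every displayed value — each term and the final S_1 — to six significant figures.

S_1 ≈ 3.02550e+10

Integral: ∫_7^41 x^6 dx = 2.78219e+10.
Boundary: ½(f(7) + f(41)) = ½(117649 + 4.75010e+09) = 2.37511e+09.
Running total after boundary: 3.01970e+10.
Order-1 term: 1/12 · (6.95137e+08 − 100842) = 5.79197e+07.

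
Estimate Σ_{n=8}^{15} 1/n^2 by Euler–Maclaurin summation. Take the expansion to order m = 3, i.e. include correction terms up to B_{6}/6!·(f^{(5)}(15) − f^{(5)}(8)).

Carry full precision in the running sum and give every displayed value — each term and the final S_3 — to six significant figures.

The integral term ∫_8^15 1/x^2 dx = 0.0583333.
Boundary: ½(f(8) + f(15)) = ½(0.0156250 + 0.00444444) = 0.0100347.
Integral + boundary = 0.0683681.
k=1: B_{2}/(2)! × [f^{(1)}(15) − f^{(1)}(8)] = 1/12 × (-0.000592593 − (-0.00390625)) = 0.000276138.
Partial sum through k=1: 0.0686442.
k=2: B_{4}/(4)! × [f^{(3)}(15) − f^{(3)}(8)] = −1/720 × (-3.16049e-05 − (-0.000732422)) = -9.73357e-07.
Partial sum through k=2: 0.0686432.
k=3: B_{6}/(6)! × [f^{(5)}(15) − f^{(5)}(8)] = 1/30240 × (-4.21399e-06 − (-0.000343323)) = 1.12139e-08.

S_3 ≈ 0.0686432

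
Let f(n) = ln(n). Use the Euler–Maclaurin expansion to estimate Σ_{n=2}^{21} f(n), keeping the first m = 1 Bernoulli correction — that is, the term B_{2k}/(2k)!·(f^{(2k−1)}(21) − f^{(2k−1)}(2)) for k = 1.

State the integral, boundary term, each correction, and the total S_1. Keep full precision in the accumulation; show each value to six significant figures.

S_1 ≈ 45.3798

Integral: ∫_2^21 ln(x) dx = 43.5487.
Boundary: ½(f(2) + f(21)) = ½(0.693147 + 3.04452) = 1.86883.
Integral + boundary = 45.4175.
k=1: B_{2}/(2)! × [f^{(1)}(21) − f^{(1)}(2)] = 1/12 × (0.0476190 − 0.500000) = -0.0376984.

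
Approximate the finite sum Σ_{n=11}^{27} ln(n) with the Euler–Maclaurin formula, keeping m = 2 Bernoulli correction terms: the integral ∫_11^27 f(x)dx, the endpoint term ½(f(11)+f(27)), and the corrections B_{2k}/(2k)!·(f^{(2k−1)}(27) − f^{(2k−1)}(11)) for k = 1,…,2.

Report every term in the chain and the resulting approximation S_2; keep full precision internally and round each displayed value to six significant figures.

S_2 ≈ 49.4531

Integral: ∫_11^27 ln(x) dx = 46.6107.
Boundary: ½(f(11) + f(27)) = ½(2.39790 + 3.29584) = 2.84687.
So far: 49.4576.
k=1: B_{2}/(2)! × [f^{(1)}(27) − f^{(1)}(11)] = 1/12 × (0.0370370 − 0.0909091) = -0.00448934.
Running total after k=1: 49.4531.
k=2: B_{4}/(4)! × [f^{(3)}(27) − f^{(3)}(11)] = −1/720 × (0.000101611 − 0.00150263) = 1.94586e-06.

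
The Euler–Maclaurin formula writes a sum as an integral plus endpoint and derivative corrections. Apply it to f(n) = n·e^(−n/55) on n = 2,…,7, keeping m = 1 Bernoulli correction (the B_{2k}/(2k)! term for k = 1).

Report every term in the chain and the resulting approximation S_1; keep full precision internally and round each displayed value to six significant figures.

S_1 ≈ 24.5976

The integral term ∫_2^7 x·e^(−x/55) dx = 20.5650.
Boundary: ½(f(2) + f(7)) = ½(1.92858 + 6.16345) = 4.04602.
Integral + boundary = 24.6110.
k=1: B_{2}/(2)! × [f^{(1)}(7) − f^{(1)}(2)] = 1/12 × (0.768431 − 0.929225) = -0.0133995.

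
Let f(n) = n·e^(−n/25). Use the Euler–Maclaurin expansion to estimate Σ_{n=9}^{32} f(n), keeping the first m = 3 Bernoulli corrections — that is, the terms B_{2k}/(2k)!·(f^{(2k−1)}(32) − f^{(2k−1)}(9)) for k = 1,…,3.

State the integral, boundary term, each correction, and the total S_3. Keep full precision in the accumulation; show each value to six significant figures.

The integral term ∫_9^32 x·e^(−x/25) dx = 196.822.
½[f(9) + f(32)] = ½[6.27909 + 8.89719] = 7.58814.
Integral + boundary = 204.410.
Order-1 term: 1/12 · (-0.0778504 − 0.446513) = -0.0436969.
After k=1: 204.366.
Order-2 term: −1/720 · (0.000765159 − 0.00294698) = 3.03031e-06.
After k=2: 204.366.
Order-3 term: 1/30240 · (2.64780e-06 − 8.28728e-06) = -1.86491e-10.

S_3 ≈ 204.366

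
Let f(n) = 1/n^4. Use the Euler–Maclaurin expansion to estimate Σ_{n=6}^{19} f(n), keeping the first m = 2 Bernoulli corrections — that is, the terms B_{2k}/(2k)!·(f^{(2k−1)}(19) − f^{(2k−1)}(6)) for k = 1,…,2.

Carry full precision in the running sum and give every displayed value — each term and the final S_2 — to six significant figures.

The integral term ∫_6^19 1/x^4 dx = 0.00149461.
Boundary: ½(f(6) + f(19)) = ½(0.000771605 + 7.67336e-06) = 0.000389639.
So far: 0.00188425.
k=1: B_{2}/(2)! × [f^{(1)}(19) − f^{(1)}(6)] = 1/12 × (-1.61544e-06 − (-0.000514403)) = 4.27323e-05.
Running total after k=1: 0.00192698.
k=2: B_{4}/(4)! × [f^{(3)}(19) − f^{(3)}(6)] = −1/720 × (-1.34247e-07 − (-0.000428669)) = -5.95188e-07.

S_2 ≈ 0.00192639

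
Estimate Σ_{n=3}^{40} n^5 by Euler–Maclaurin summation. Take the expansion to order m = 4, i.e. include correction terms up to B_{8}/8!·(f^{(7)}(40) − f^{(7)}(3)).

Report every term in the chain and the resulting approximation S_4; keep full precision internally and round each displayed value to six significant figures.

S_4 ≈ 7.34933e+08

∫_3^40 x^5 dx evaluates to 6.82667e+08.
½[f(3) + f(40)] = ½[243.000 + 1.02400e+08] = 5.12001e+07.
So far: 7.33867e+08.
Order-1 term: 1/12 · (1.28000e+07 − 405.000) = 1.06663e+06.
Partial sum through k=1: 7.34933e+08.
Order-2 term: −1/720 · (96000.0 − 540.000) = -132.583.
Partial sum through k=2: 7.34933e+08.
Order-3 term: 1/30240 · (120.000 − 120.000) = 0.00000.
Partial sum through k=3: 7.34933e+08.
Order-4 term: −1/1209600 · (0.00000 − 0.00000) = 0.00000.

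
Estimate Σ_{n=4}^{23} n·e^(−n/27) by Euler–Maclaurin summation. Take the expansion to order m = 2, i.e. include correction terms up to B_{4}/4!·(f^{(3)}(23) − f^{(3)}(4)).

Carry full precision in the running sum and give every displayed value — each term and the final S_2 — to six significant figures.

S_2 ≈ 152.380

∫_4^23 x·e^(−x/27) dx evaluates to 145.805.
½[f(4) + f(23)] = ½[3.44921 + 9.81236] = 6.63078.
Running total after boundary: 152.436.
k=1: B_{2}/(2)! × [f^{(1)}(23) − f^{(1)}(4)] = 1/12 × (0.0632036 − 0.734555) = -0.0559459.
After k=1: 152.380.
k=2: B_{4}/(4)! × [f^{(3)}(23) − f^{(3)}(4)] = −1/720 × (0.00125714 − 0.00337334) = 2.93917e-06.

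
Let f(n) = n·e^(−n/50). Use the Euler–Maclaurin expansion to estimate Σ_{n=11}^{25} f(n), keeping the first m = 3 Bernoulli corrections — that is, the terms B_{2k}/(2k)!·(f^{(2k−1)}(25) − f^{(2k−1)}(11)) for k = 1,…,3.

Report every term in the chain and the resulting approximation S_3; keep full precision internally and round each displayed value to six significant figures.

S_3 ≈ 185.161

Integral: ∫_11^25 x·e^(−x/50) dx = 173.192.
½[f(11) + f(25)] = ½[8.82771 + 15.1633] = 11.9955.
Integral + boundary = 185.188.
Order-1 term: 1/12 · (0.303265 − 0.625965) = -0.0268916.
Partial sum through k=1: 185.161.
Order-2 term: −1/720 · (0.000606531 − 0.000892401) = 3.97042e-07.
Partial sum through k=2: 185.161.
Order-3 term: 1/30240 · (4.36702e-07 − 6.13766e-07) = -5.85530e-12.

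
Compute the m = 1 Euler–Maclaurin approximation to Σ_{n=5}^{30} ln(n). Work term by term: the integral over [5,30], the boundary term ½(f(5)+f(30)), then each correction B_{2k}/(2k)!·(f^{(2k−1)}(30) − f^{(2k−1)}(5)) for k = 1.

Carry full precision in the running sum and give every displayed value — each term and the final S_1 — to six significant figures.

S_1 ≈ 71.4802

Integral: ∫_5^30 ln(x) dx = 68.9887.
½[f(5) + f(30)] = ½[1.60944 + 3.40120] = 2.50532.
So far: 71.4940.
Correction k=1: B_{2}/2! · (f^{(1)}(30) − f^{(1)}(5)) = 1/12 · (0.0333333 − 0.200000) = -0.0138889.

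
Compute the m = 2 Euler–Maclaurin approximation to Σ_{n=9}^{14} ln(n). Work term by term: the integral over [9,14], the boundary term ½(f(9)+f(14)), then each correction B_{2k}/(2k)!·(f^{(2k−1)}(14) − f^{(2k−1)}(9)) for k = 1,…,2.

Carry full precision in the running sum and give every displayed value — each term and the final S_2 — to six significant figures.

S_2 ≈ 14.5866

∫_9^14 ln(x) dx evaluates to 12.1718.
½[f(9) + f(14)] = ½[2.19722 + 2.63906] = 2.41814.
Running total after boundary: 14.5899.
k=1: B_{2}/(2)! × [f^{(1)}(14) − f^{(1)}(9)] = 1/12 × (0.0714286 − 0.111111) = -0.00330688.
Partial sum through k=1: 14.5866.
k=2: B_{4}/(4)! × [f^{(3)}(14) − f^{(3)}(9)] = −1/720 × (0.000728863 − 0.00274348) = 2.79809e-06.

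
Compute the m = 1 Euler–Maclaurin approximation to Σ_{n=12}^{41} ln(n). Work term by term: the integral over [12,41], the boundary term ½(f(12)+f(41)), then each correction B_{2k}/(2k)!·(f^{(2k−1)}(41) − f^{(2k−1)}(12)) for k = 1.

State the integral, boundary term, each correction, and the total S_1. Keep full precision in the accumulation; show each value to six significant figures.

∫_12^41 ln(x) dx evaluates to 93.4376.
Endpoint term: (f(12) + f(41))/2 = (2.48491 + 3.71357)/2 = 3.09924.
Integral + boundary = 96.5368.
Correction k=1: B_{2}/2! · (f^{(1)}(41) − f^{(1)}(12)) = 1/12 · (0.0243902 − 0.0833333) = -0.00491192.

S_1 ≈ 96.5319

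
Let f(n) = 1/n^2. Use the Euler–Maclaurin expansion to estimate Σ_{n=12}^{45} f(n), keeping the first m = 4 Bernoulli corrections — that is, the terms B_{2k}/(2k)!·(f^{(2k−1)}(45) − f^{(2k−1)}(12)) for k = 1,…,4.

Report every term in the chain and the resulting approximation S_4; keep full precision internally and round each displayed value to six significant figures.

∫_12^45 1/x^2 dx evaluates to 0.0611111.
Boundary: ½(f(12) + f(45)) = ½(0.00694444 + 0.000493827) = 0.00371914.
Integral + boundary = 0.0648302.
Correction k=1: B_{2}/2! · (f^{(1)}(45) − f^{(1)}(12)) = 1/12 · (-2.19479e-05 − (-0.00115741)) = 9.46216e-05.
Running total after k=1: 0.0649249.
Correction k=2: B_{4}/4! · (f^{(3)}(45) − f^{(3)}(12)) = −1/720 · (-1.30061e-07 − (-9.64506e-05)) = -1.33779e-07.
Running total after k=2: 0.0649247.
Correction k=3: B_{6}/6! · (f^{(5)}(45) − f^{(5)}(12)) = 1/30240 · (-1.92684e-09 − (-2.00939e-05)) = 6.64416e-10.
Running total after k=3: 0.0649247.
Correction k=4: B_{8}/8! · (f^{(7)}(45) − f^{(7)}(12)) = −1/1209600 · (-5.32854e-11 − (-7.81429e-06)) = -6.46018e-12.

S_4 ≈ 0.0649247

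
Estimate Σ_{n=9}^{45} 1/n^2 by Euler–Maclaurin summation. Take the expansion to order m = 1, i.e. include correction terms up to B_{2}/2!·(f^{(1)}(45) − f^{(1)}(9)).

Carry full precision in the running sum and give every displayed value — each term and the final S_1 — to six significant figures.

Integral: ∫_9^45 1/x^2 dx = 0.0888889.
½[f(9) + f(45)] = ½[0.0123457 + 0.000493827] = 0.00641975.
Running total after boundary: 0.0953086.
k=1: B_{2}/(2)! × [f^{(1)}(45) − f^{(1)}(9)] = 1/12 × (-2.19479e-05 − (-0.00274348)) = 0.000226795.

S_1 ≈ 0.0955354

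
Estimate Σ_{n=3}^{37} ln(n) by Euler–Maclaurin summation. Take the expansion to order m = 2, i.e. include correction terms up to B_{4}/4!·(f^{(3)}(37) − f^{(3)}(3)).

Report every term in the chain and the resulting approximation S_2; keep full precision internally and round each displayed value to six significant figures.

Integral: ∫_3^37 ln(x) dx = 96.3081.
Boundary: ½(f(3) + f(37)) = ½(1.09861 + 3.61092) = 2.35477.
So far: 98.6629.
Correction k=1: B_{2}/2! · (f^{(1)}(37) − f^{(1)}(3)) = 1/12 · (0.0270270 − 0.333333) = -0.0255255.
Partial sum through k=1: 98.6374.
Correction k=2: B_{4}/4! · (f^{(3)}(37) − f^{(3)}(3)) = −1/720 · (3.94843e-05 − 0.0740741) = 0.000102826.

S_2 ≈ 98.6375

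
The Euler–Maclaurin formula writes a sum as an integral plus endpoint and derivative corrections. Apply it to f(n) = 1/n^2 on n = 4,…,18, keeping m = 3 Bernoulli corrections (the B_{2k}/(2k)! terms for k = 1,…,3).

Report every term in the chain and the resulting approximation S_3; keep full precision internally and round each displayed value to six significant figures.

The integral term ∫_4^18 1/x^2 dx = 0.194444.
Boundary: ½(f(4) + f(18)) = ½(0.0625000 + 0.00308642) = 0.0327932.
Integral + boundary = 0.227238.
k=1: B_{2}/(2)! × [f^{(1)}(18) − f^{(1)}(4)] = 1/12 × (-0.000342936 − (-0.0312500)) = 0.00257559.
Running total after k=1: 0.229813.
k=2: B_{4}/(4)! × [f^{(3)}(18) − f^{(3)}(4)] = −1/720 × (-1.27013e-05 − (-0.0234375)) = -3.25344e-05.
Running total after k=2: 0.229781.
k=3: B_{6}/(6)! × [f^{(5)}(18) − f^{(5)}(4)] = 1/30240 × (-1.17605e-06 − (-0.0439453)) = 1.45318e-06.

S_3 ≈ 0.229782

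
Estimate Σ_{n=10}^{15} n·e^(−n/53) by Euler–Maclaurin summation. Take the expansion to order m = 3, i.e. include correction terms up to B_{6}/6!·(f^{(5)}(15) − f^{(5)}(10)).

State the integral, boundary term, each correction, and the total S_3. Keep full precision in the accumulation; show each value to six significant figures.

Integral: ∫_10^15 x·e^(−x/53) dx = 49.2318.
Boundary: ½(f(10) + f(15)) = ½(8.28052 + 11.3026) = 9.79155.
Running total after boundary: 59.0233.
k=1: B_{2}/(2)! × [f^{(1)}(15) − f^{(1)}(10)] = 1/12 × (0.540249 − 0.671816) = -0.0109639.
Running total after k=1: 59.0124.
k=2: B_{4}/(4)! × [f^{(3)}(15) − f^{(3)}(10)] = −1/720 × (0.000728822 − 0.000828736) = 1.38770e-07.
Running total after k=2: 59.0124.
k=3: B_{6}/(6)! × [f^{(5)}(15) − f^{(5)}(10)] = 1/30240 × (4.50451e-07 − 5.04915e-07) = -1.80108e-12.

S_3 ≈ 59.0124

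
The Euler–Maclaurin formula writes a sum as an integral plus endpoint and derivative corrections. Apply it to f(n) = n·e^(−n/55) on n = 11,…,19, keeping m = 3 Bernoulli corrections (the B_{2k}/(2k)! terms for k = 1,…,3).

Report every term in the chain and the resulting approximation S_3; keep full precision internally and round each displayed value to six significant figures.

S_3 ≈ 102.058

Integral: ∫_11^19 x·e^(−x/55) dx = 90.8457.
Endpoint term: (f(11) + f(19))/2 = (9.00604 + 13.4501)/2 = 11.2281.
Running total after boundary: 102.074.
k=1: B_{2}/(2)! × [f^{(1)}(19) − f^{(1)}(11)] = 1/12 × (0.463352 − 0.654985) = -0.0159694.
After k=1: 102.058.
k=2: B_{4}/(4)! × [f^{(3)}(19) − f^{(3)}(11)] = −1/720 × (0.000621206 − 0.000757833) = 1.89760e-07.
After k=2: 102.058.
k=3: B_{6}/(6)! × [f^{(5)}(19) − f^{(5)}(11)] = 1/30240 × (3.60079e-07 − 4.29469e-07) = -2.29464e-12.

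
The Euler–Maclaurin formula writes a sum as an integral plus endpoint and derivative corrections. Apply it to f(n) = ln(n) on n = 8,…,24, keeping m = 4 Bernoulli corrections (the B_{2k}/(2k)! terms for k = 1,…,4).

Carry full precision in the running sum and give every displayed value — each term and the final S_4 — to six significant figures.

S_4 ≈ 46.2596

Integral: ∫_8^24 ln(x) dx = 43.6378.
Endpoint term: (f(8) + f(24))/2 = (2.07944 + 3.17805)/2 = 2.62875.
Running total after boundary: 46.2665.
k=1: B_{2}/(2)! × [f^{(1)}(24) − f^{(1)}(8)] = 1/12 × (0.0416667 − 0.125000) = -0.00694444.
Running total after k=1: 46.2596.
k=2: B_{4}/(4)! × [f^{(3)}(24) − f^{(3)}(8)] = −1/720 × (0.000144676 − 0.00390625) = 5.22441e-06.
Running total after k=2: 46.2596.
k=3: B_{6}/(6)! × [f^{(5)}(24) − f^{(5)}(8)] = 1/30240 × (3.01408e-06 − 0.000732422) = -2.41206e-08.
Running total after k=3: 46.2596.
k=4: B_{8}/(8)! × [f^{(7)}(24) − f^{(7)}(8)] = −1/1209600 × (1.56983e-07 − 0.000343323) = 2.83702e-10.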